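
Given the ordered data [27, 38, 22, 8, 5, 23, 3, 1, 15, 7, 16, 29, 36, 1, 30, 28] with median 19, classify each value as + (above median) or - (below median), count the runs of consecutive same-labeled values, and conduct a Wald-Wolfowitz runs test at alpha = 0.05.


Step 1: Compute median = 19; label A = above, B = below.
Labels in order: AAABBABBBBBAABAA  (n_A = 8, n_B = 8)
Step 2: Count runs R = 7.
Step 3: Under H0 (random ordering), E[R] = 2*n_A*n_B/(n_A+n_B) + 1 = 2*8*8/16 + 1 = 9.0000.
        Var[R] = 2*n_A*n_B*(2*n_A*n_B - n_A - n_B) / ((n_A+n_B)^2 * (n_A+n_B-1)) = 14336/3840 = 3.7333.
        SD[R] = 1.9322.
Step 4: Continuity-corrected z = (R + 0.5 - E[R]) / SD[R] = (7 + 0.5 - 9.0000) / 1.9322 = -0.7763.
Step 5: Two-sided p-value via normal approximation = 2*(1 - Phi(|z|)) = 0.437558.
Step 6: alpha = 0.05. fail to reject H0.

R = 7, z = -0.7763, p = 0.437558, fail to reject H0.


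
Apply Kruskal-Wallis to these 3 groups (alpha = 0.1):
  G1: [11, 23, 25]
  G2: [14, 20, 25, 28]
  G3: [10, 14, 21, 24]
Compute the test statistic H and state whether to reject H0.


Step 1: Combine all N = 11 observations and assign midranks.
sorted (value, group, rank): (10,G3,1), (11,G1,2), (14,G2,3.5), (14,G3,3.5), (20,G2,5), (21,G3,6), (23,G1,7), (24,G3,8), (25,G1,9.5), (25,G2,9.5), (28,G2,11)
Step 2: Sum ranks within each group.
R_1 = 18.5 (n_1 = 3)
R_2 = 29 (n_2 = 4)
R_3 = 18.5 (n_3 = 4)
Step 3: H = 12/(N(N+1)) * sum(R_i^2/n_i) - 3(N+1)
     = 12/(11*12) * (18.5^2/3 + 29^2/4 + 18.5^2/4) - 3*12
     = 0.090909 * 409.896 - 36
     = 1.263258.
Step 4: Ties present; correction factor C = 1 - 12/(11^3 - 11) = 0.990909. Corrected H = 1.263258 / 0.990909 = 1.274847.
Step 5: Under H0, H ~ chi^2(2); p-value = 0.528653.
Step 6: alpha = 0.1. fail to reject H0.

H = 1.2748, df = 2, p = 0.528653, fail to reject H0.


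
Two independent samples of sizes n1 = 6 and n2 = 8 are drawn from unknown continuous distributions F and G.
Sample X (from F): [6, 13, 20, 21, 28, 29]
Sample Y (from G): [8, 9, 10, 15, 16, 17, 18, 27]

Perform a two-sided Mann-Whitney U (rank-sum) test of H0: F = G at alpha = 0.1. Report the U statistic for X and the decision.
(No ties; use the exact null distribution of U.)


Step 1: Combine and sort all 14 observations; assign midranks.
sorted (value, group): (6,X), (8,Y), (9,Y), (10,Y), (13,X), (15,Y), (16,Y), (17,Y), (18,Y), (20,X), (21,X), (27,Y), (28,X), (29,X)
ranks: 6->1, 8->2, 9->3, 10->4, 13->5, 15->6, 16->7, 17->8, 18->9, 20->10, 21->11, 27->12, 28->13, 29->14
Step 2: Rank sum for X: R1 = 1 + 5 + 10 + 11 + 13 + 14 = 54.
Step 3: U_X = R1 - n1(n1+1)/2 = 54 - 6*7/2 = 54 - 21 = 33.
       U_Y = n1*n2 - U_X = 48 - 33 = 15.
Step 4: No ties, so the exact null distribution of U (based on enumerating the C(14,6) = 3003 equally likely rank assignments) gives the two-sided p-value.
Step 5: p-value = 0.282384; compare to alpha = 0.1. fail to reject H0.

U_X = 33, p = 0.282384, fail to reject H0 at alpha = 0.1.


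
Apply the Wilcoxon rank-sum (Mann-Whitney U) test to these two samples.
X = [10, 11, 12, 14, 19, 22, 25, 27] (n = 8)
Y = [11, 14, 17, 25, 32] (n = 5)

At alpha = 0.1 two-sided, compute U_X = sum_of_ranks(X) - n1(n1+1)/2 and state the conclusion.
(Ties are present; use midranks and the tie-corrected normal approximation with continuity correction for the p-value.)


Step 1: Combine and sort all 13 observations; assign midranks.
sorted (value, group): (10,X), (11,X), (11,Y), (12,X), (14,X), (14,Y), (17,Y), (19,X), (22,X), (25,X), (25,Y), (27,X), (32,Y)
ranks: 10->1, 11->2.5, 11->2.5, 12->4, 14->5.5, 14->5.5, 17->7, 19->8, 22->9, 25->10.5, 25->10.5, 27->12, 32->13
Step 2: Rank sum for X: R1 = 1 + 2.5 + 4 + 5.5 + 8 + 9 + 10.5 + 12 = 52.5.
Step 3: U_X = R1 - n1(n1+1)/2 = 52.5 - 8*9/2 = 52.5 - 36 = 16.5.
       U_Y = n1*n2 - U_X = 40 - 16.5 = 23.5.
Step 4: Ties are present, so use the tie-corrected normal approximation (with continuity correction) for the p-value.
Step 5: p-value = 0.659230; compare to alpha = 0.1. fail to reject H0.

U_X = 16.5, p = 0.659230, fail to reject H0 at alpha = 0.1.


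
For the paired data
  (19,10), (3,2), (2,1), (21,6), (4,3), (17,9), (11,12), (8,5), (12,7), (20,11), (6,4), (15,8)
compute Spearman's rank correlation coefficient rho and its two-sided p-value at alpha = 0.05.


Step 1: Rank x and y separately (midranks; no ties here).
rank(x): 19->10, 3->2, 2->1, 21->12, 4->3, 17->9, 11->6, 8->5, 12->7, 20->11, 6->4, 15->8
rank(y): 10->10, 2->2, 1->1, 6->6, 3->3, 9->9, 12->12, 5->5, 7->7, 11->11, 4->4, 8->8
Step 2: d_i = R_x(i) - R_y(i); compute d_i^2.
  (10-10)^2=0, (2-2)^2=0, (1-1)^2=0, (12-6)^2=36, (3-3)^2=0, (9-9)^2=0, (6-12)^2=36, (5-5)^2=0, (7-7)^2=0, (11-11)^2=0, (4-4)^2=0, (8-8)^2=0
sum(d^2) = 72.
Step 3: rho = 1 - 6*72 / (12*(12^2 - 1)) = 1 - 432/1716 = 0.748252.
Step 4: Under H0, t = rho * sqrt((n-2)/(1-rho^2)) = 3.5667 ~ t(10).
Step 5: Two-sided p-value from the t-distribution with 10 df = 0.005124.
Step 6: alpha = 0.05. reject H0.

rho = 0.7483, p = 0.005124, reject H0 at alpha = 0.05.


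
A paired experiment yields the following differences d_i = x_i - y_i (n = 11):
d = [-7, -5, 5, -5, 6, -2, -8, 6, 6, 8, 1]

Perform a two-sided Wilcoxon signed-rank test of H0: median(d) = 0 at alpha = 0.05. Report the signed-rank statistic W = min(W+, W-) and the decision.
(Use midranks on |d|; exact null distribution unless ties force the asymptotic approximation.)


Step 1: Drop any zero differences (none here) and take |d_i|.
|d| = [7, 5, 5, 5, 6, 2, 8, 6, 6, 8, 1]
Step 2: Midrank |d_i| (ties get averaged ranks).
ranks: |7|->9, |5|->4, |5|->4, |5|->4, |6|->7, |2|->2, |8|->10.5, |6|->7, |6|->7, |8|->10.5, |1|->1
Step 3: Attach original signs; sum ranks with positive sign and with negative sign.
W+ = 4 + 7 + 7 + 7 + 10.5 + 1 = 36.5
W- = 9 + 4 + 4 + 2 + 10.5 = 29.5
(Check: W+ + W- = 66 should equal n(n+1)/2 = 66.)
Step 4: Test statistic W = min(W+, W-) = 29.5.
Step 5: Ties in |d|, so use the tie-corrected normal approximation.
        E[W] = n(n+1)/4 = 11*12/4 = 33.
        Tie groups: |d|=5 (t=3), |d|=6 (t=3), |d|=8 (t=2); sum(t^3 - t) = 54.
        Var[W] = n(n+1)(2n+1)/24 - sum(t^3-t)/48 = 3036/24 - 54/48 = 125.375.
        z = (W - E[W]) / sqrt(Var[W]) = (29.5 - 33) / 11.1971 = -0.3126.
        Two-sided p = 2*Phi(z) = 0.754599.
Step 6: alpha = 0.05. fail to reject H0.

W+ = 36.5, W- = 29.5, W = min = 29.5, p = 0.754599, fail to reject H0.


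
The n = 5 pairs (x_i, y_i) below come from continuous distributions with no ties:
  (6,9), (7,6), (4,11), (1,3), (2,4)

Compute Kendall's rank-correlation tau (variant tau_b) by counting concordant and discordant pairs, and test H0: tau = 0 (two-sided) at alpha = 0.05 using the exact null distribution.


Step 1: Enumerate the 10 unordered pairs (i,j) with i<j and classify each by sign(x_j-x_i) * sign(y_j-y_i).
  (1,2):dx=+1,dy=-3->D; (1,3):dx=-2,dy=+2->D; (1,4):dx=-5,dy=-6->C; (1,5):dx=-4,dy=-5->C
  (2,3):dx=-3,dy=+5->D; (2,4):dx=-6,dy=-3->C; (2,5):dx=-5,dy=-2->C; (3,4):dx=-3,dy=-8->C
  (3,5):dx=-2,dy=-7->C; (4,5):dx=+1,dy=+1->C
Step 2: C = 7, D = 3, total pairs = 10.
Step 3: tau = (C - D)/(n(n-1)/2) = (7 - 3)/10 = 0.400000.
Step 4: Exact two-sided p-value (enumerate n! = 120 permutations of y under H0): p = 0.483333.
Step 5: alpha = 0.05. fail to reject H0.

tau_b = 0.4000 (C=7, D=3), p = 0.483333, fail to reject H0.


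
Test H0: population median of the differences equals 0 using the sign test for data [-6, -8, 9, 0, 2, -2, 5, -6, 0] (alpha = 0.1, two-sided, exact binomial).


Step 1: Discard zero differences. Original n = 9; n_eff = number of nonzero differences = 7.
Nonzero differences (with sign): -6, -8, +9, +2, -2, +5, -6
Step 2: Count signs: positive = 3, negative = 4.
Step 3: Under H0: P(positive) = 0.5, so the number of positives S ~ Bin(7, 0.5).
Step 4: Two-sided exact p-value = sum of Bin(7,0.5) probabilities at or below the observed probability = 1.000000.
Step 5: alpha = 0.1. fail to reject H0.

n_eff = 7, pos = 3, neg = 4, p = 1.000000, fail to reject H0.


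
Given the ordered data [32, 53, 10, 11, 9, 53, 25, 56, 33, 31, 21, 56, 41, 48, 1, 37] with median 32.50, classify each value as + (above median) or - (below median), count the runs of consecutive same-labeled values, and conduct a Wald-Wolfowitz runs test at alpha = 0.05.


Step 1: Compute median = 32.50; label A = above, B = below.
Labels in order: BABBBABAABBAAABA  (n_A = 8, n_B = 8)
Step 2: Count runs R = 10.
Step 3: Under H0 (random ordering), E[R] = 2*n_A*n_B/(n_A+n_B) + 1 = 2*8*8/16 + 1 = 9.0000.
        Var[R] = 2*n_A*n_B*(2*n_A*n_B - n_A - n_B) / ((n_A+n_B)^2 * (n_A+n_B-1)) = 14336/3840 = 3.7333.
        SD[R] = 1.9322.
Step 4: Continuity-corrected z = (R - 0.5 - E[R]) / SD[R] = (10 - 0.5 - 9.0000) / 1.9322 = 0.2588.
Step 5: Two-sided p-value via normal approximation = 2*(1 - Phi(|z|)) = 0.795809.
Step 6: alpha = 0.05. fail to reject H0.

R = 10, z = 0.2588, p = 0.795809, fail to reject H0.


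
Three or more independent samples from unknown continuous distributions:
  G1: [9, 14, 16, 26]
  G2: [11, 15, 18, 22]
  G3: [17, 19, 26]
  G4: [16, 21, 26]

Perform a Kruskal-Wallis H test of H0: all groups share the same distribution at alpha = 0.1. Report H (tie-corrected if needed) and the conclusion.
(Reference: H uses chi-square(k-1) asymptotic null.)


Step 1: Combine all N = 14 observations and assign midranks.
sorted (value, group, rank): (9,G1,1), (11,G2,2), (14,G1,3), (15,G2,4), (16,G1,5.5), (16,G4,5.5), (17,G3,7), (18,G2,8), (19,G3,9), (21,G4,10), (22,G2,11), (26,G1,13), (26,G3,13), (26,G4,13)
Step 2: Sum ranks within each group.
R_1 = 22.5 (n_1 = 4)
R_2 = 25 (n_2 = 4)
R_3 = 29 (n_3 = 3)
R_4 = 28.5 (n_4 = 3)
Step 3: H = 12/(N(N+1)) * sum(R_i^2/n_i) - 3(N+1)
     = 12/(14*15) * (22.5^2/4 + 25^2/4 + 29^2/3 + 28.5^2/3) - 3*15
     = 0.057143 * 833.896 - 45
     = 2.651190.
Step 4: Ties present; correction factor C = 1 - 30/(14^3 - 14) = 0.989011. Corrected H = 2.651190 / 0.989011 = 2.680648.
Step 5: Under H0, H ~ chi^2(3); p-value = 0.443526.
Step 6: alpha = 0.1. fail to reject H0.

H = 2.6806, df = 3, p = 0.443526, fail to reject H0.


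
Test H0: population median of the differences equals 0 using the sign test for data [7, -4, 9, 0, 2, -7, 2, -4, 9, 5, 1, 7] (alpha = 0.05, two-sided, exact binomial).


Step 1: Discard zero differences. Original n = 12; n_eff = number of nonzero differences = 11.
Nonzero differences (with sign): +7, -4, +9, +2, -7, +2, -4, +9, +5, +1, +7
Step 2: Count signs: positive = 8, negative = 3.
Step 3: Under H0: P(positive) = 0.5, so the number of positives S ~ Bin(11, 0.5).
Step 4: Two-sided exact p-value = sum of Bin(11,0.5) probabilities at or below the observed probability = 0.226562.
Step 5: alpha = 0.05. fail to reject H0.

n_eff = 11, pos = 8, neg = 3, p = 0.226562, fail to reject H0.


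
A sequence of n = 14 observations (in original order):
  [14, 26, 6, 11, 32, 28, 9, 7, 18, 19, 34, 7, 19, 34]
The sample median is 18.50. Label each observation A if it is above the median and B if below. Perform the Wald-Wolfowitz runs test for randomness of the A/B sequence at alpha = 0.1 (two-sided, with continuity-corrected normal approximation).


Step 1: Compute median = 18.50; label A = above, B = below.
Labels in order: BABBAABBBAABAA  (n_A = 7, n_B = 7)
Step 2: Count runs R = 8.
Step 3: Under H0 (random ordering), E[R] = 2*n_A*n_B/(n_A+n_B) + 1 = 2*7*7/14 + 1 = 8.0000.
        Var[R] = 2*n_A*n_B*(2*n_A*n_B - n_A - n_B) / ((n_A+n_B)^2 * (n_A+n_B-1)) = 8232/2548 = 3.2308.
        SD[R] = 1.7974.
Step 4: R = E[R], so z = 0 with no continuity correction.
Step 5: Two-sided p-value via normal approximation = 2*(1 - Phi(|z|)) = 1.000000.
Step 6: alpha = 0.1. fail to reject H0.

R = 8, z = 0.0000, p = 1.000000, fail to reject H0.


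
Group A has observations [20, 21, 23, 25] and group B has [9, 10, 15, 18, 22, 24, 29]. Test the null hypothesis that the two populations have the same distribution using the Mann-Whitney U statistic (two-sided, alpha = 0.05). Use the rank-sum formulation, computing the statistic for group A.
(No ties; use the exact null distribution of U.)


Step 1: Combine and sort all 11 observations; assign midranks.
sorted (value, group): (9,Y), (10,Y), (15,Y), (18,Y), (20,X), (21,X), (22,Y), (23,X), (24,Y), (25,X), (29,Y)
ranks: 9->1, 10->2, 15->3, 18->4, 20->5, 21->6, 22->7, 23->8, 24->9, 25->10, 29->11
Step 2: Rank sum for X: R1 = 5 + 6 + 8 + 10 = 29.
Step 3: U_X = R1 - n1(n1+1)/2 = 29 - 4*5/2 = 29 - 10 = 19.
       U_Y = n1*n2 - U_X = 28 - 19 = 9.
Step 4: No ties, so the exact null distribution of U (based on enumerating the C(11,4) = 330 equally likely rank assignments) gives the two-sided p-value.
Step 5: p-value = 0.412121; compare to alpha = 0.05. fail to reject H0.

U_X = 19, p = 0.412121, fail to reject H0 at alpha = 0.05.


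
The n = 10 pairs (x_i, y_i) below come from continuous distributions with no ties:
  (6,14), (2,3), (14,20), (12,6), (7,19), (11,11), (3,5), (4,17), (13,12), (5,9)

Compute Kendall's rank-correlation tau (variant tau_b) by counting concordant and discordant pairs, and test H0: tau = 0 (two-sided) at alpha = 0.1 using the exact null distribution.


Step 1: Enumerate the 45 unordered pairs (i,j) with i<j and classify each by sign(x_j-x_i) * sign(y_j-y_i).
  (1,2):dx=-4,dy=-11->C; (1,3):dx=+8,dy=+6->C; (1,4):dx=+6,dy=-8->D; (1,5):dx=+1,dy=+5->C
  (1,6):dx=+5,dy=-3->D; (1,7):dx=-3,dy=-9->C; (1,8):dx=-2,dy=+3->D; (1,9):dx=+7,dy=-2->D
  (1,10):dx=-1,dy=-5->C; (2,3):dx=+12,dy=+17->C; (2,4):dx=+10,dy=+3->C; (2,5):dx=+5,dy=+16->C
  (2,6):dx=+9,dy=+8->C; (2,7):dx=+1,dy=+2->C; (2,8):dx=+2,dy=+14->C; (2,9):dx=+11,dy=+9->C
  (2,10):dx=+3,dy=+6->C; (3,4):dx=-2,dy=-14->C; (3,5):dx=-7,dy=-1->C; (3,6):dx=-3,dy=-9->C
  (3,7):dx=-11,dy=-15->C; (3,8):dx=-10,dy=-3->C; (3,9):dx=-1,dy=-8->C; (3,10):dx=-9,dy=-11->C
  (4,5):dx=-5,dy=+13->D; (4,6):dx=-1,dy=+5->D; (4,7):dx=-9,dy=-1->C; (4,8):dx=-8,dy=+11->D
  (4,9):dx=+1,dy=+6->C; (4,10):dx=-7,dy=+3->D; (5,6):dx=+4,dy=-8->D; (5,7):dx=-4,dy=-14->C
  (5,8):dx=-3,dy=-2->C; (5,9):dx=+6,dy=-7->D; (5,10):dx=-2,dy=-10->C; (6,7):dx=-8,dy=-6->C
  (6,8):dx=-7,dy=+6->D; (6,9):dx=+2,dy=+1->C; (6,10):dx=-6,dy=-2->C; (7,8):dx=+1,dy=+12->C
  (7,9):dx=+10,dy=+7->C; (7,10):dx=+2,dy=+4->C; (8,9):dx=+9,dy=-5->D; (8,10):dx=+1,dy=-8->D
  (9,10):dx=-8,dy=-3->C
Step 2: C = 32, D = 13, total pairs = 45.
Step 3: tau = (C - D)/(n(n-1)/2) = (32 - 13)/45 = 0.422222.
Step 4: Exact two-sided p-value (enumerate n! = 3628800 permutations of y under H0): p = 0.108313.
Step 5: alpha = 0.1. fail to reject H0.

tau_b = 0.4222 (C=32, D=13), p = 0.108313, fail to reject H0.


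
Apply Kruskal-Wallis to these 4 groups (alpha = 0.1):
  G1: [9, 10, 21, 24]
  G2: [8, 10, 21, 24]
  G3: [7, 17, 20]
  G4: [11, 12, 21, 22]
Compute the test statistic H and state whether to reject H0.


Step 1: Combine all N = 15 observations and assign midranks.
sorted (value, group, rank): (7,G3,1), (8,G2,2), (9,G1,3), (10,G1,4.5), (10,G2,4.5), (11,G4,6), (12,G4,7), (17,G3,8), (20,G3,9), (21,G1,11), (21,G2,11), (21,G4,11), (22,G4,13), (24,G1,14.5), (24,G2,14.5)
Step 2: Sum ranks within each group.
R_1 = 33 (n_1 = 4)
R_2 = 32 (n_2 = 4)
R_3 = 18 (n_3 = 3)
R_4 = 37 (n_4 = 4)
Step 3: H = 12/(N(N+1)) * sum(R_i^2/n_i) - 3(N+1)
     = 12/(15*16) * (33^2/4 + 32^2/4 + 18^2/3 + 37^2/4) - 3*16
     = 0.050000 * 978.5 - 48
     = 0.925000.
Step 4: Ties present; correction factor C = 1 - 36/(15^3 - 15) = 0.989286. Corrected H = 0.925000 / 0.989286 = 0.935018.
Step 5: Under H0, H ~ chi^2(3); p-value = 0.816970.
Step 6: alpha = 0.1. fail to reject H0.

H = 0.9350, df = 3, p = 0.816970, fail to reject H0.


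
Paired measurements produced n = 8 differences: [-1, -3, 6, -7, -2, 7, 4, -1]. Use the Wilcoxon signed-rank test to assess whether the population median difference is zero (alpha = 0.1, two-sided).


Step 1: Drop any zero differences (none here) and take |d_i|.
|d| = [1, 3, 6, 7, 2, 7, 4, 1]
Step 2: Midrank |d_i| (ties get averaged ranks).
ranks: |1|->1.5, |3|->4, |6|->6, |7|->7.5, |2|->3, |7|->7.5, |4|->5, |1|->1.5
Step 3: Attach original signs; sum ranks with positive sign and with negative sign.
W+ = 6 + 7.5 + 5 = 18.5
W- = 1.5 + 4 + 7.5 + 3 + 1.5 = 17.5
(Check: W+ + W- = 36 should equal n(n+1)/2 = 36.)
Step 4: Test statistic W = min(W+, W-) = 17.5.
Step 5: Ties in |d|, so use the tie-corrected normal approximation.
        E[W] = n(n+1)/4 = 8*9/4 = 18.
        Tie groups: |d|=1 (t=2), |d|=7 (t=2); sum(t^3 - t) = 12.
        Var[W] = n(n+1)(2n+1)/24 - sum(t^3-t)/48 = 1224/24 - 12/48 = 50.75.
        z = (W - E[W]) / sqrt(Var[W]) = (17.5 - 18) / 7.1239 = -0.0702.
        Two-sided p = 2*Phi(z) = 0.944045.
Step 6: alpha = 0.1. fail to reject H0.

W+ = 18.5, W- = 17.5, W = min = 17.5, p = 0.944045, fail to reject H0.


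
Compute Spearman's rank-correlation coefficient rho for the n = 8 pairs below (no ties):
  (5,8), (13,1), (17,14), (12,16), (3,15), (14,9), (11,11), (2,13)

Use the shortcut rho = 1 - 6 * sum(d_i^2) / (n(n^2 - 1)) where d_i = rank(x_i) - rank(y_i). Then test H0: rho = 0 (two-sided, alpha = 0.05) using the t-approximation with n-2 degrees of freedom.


Step 1: Rank x and y separately (midranks; no ties here).
rank(x): 5->3, 13->6, 17->8, 12->5, 3->2, 14->7, 11->4, 2->1
rank(y): 8->2, 1->1, 14->6, 16->8, 15->7, 9->3, 11->4, 13->5
Step 2: d_i = R_x(i) - R_y(i); compute d_i^2.
  (3-2)^2=1, (6-1)^2=25, (8-6)^2=4, (5-8)^2=9, (2-7)^2=25, (7-3)^2=16, (4-4)^2=0, (1-5)^2=16
sum(d^2) = 96.
Step 3: rho = 1 - 6*96 / (8*(8^2 - 1)) = 1 - 576/504 = -0.142857.
Step 4: Under H0, t = rho * sqrt((n-2)/(1-rho^2)) = -0.3536 ~ t(6).
Step 5: Two-sided p-value from the t-distribution with 6 df = 0.735765.
Step 6: alpha = 0.05. fail to reject H0.

rho = -0.1429, p = 0.735765, fail to reject H0 at alpha = 0.05.


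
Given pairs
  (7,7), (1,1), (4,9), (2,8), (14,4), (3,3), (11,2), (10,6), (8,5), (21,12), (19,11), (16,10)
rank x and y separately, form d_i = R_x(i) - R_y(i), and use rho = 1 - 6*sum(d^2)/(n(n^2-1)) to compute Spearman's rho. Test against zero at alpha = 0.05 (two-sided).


Step 1: Rank x and y separately (midranks; no ties here).
rank(x): 7->5, 1->1, 4->4, 2->2, 14->9, 3->3, 11->8, 10->7, 8->6, 21->12, 19->11, 16->10
rank(y): 7->7, 1->1, 9->9, 8->8, 4->4, 3->3, 2->2, 6->6, 5->5, 12->12, 11->11, 10->10
Step 2: d_i = R_x(i) - R_y(i); compute d_i^2.
  (5-7)^2=4, (1-1)^2=0, (4-9)^2=25, (2-8)^2=36, (9-4)^2=25, (3-3)^2=0, (8-2)^2=36, (7-6)^2=1, (6-5)^2=1, (12-12)^2=0, (11-11)^2=0, (10-10)^2=0
sum(d^2) = 128.
Step 3: rho = 1 - 6*128 / (12*(12^2 - 1)) = 1 - 768/1716 = 0.552448.
Step 4: Under H0, t = rho * sqrt((n-2)/(1-rho^2)) = 2.0959 ~ t(10).
Step 5: Two-sided p-value from the t-distribution with 10 df = 0.062511.
Step 6: alpha = 0.05. fail to reject H0.

rho = 0.5524, p = 0.062511, fail to reject H0 at alpha = 0.05.


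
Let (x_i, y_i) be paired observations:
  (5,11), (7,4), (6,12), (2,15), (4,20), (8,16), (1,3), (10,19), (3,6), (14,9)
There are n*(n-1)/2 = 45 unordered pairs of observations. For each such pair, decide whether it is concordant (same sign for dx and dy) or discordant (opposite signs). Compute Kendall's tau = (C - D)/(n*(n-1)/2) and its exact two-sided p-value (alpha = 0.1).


Step 1: Enumerate the 45 unordered pairs (i,j) with i<j and classify each by sign(x_j-x_i) * sign(y_j-y_i).
  (1,2):dx=+2,dy=-7->D; (1,3):dx=+1,dy=+1->C; (1,4):dx=-3,dy=+4->D; (1,5):dx=-1,dy=+9->D
  (1,6):dx=+3,dy=+5->C; (1,7):dx=-4,dy=-8->C; (1,8):dx=+5,dy=+8->C; (1,9):dx=-2,dy=-5->C
  (1,10):dx=+9,dy=-2->D; (2,3):dx=-1,dy=+8->D; (2,4):dx=-5,dy=+11->D; (2,5):dx=-3,dy=+16->D
  (2,6):dx=+1,dy=+12->C; (2,7):dx=-6,dy=-1->C; (2,8):dx=+3,dy=+15->C; (2,9):dx=-4,dy=+2->D
  (2,10):dx=+7,dy=+5->C; (3,4):dx=-4,dy=+3->D; (3,5):dx=-2,dy=+8->D; (3,6):dx=+2,dy=+4->C
  (3,7):dx=-5,dy=-9->C; (3,8):dx=+4,dy=+7->C; (3,9):dx=-3,dy=-6->C; (3,10):dx=+8,dy=-3->D
  (4,5):dx=+2,dy=+5->C; (4,6):dx=+6,dy=+1->C; (4,7):dx=-1,dy=-12->C; (4,8):dx=+8,dy=+4->C
  (4,9):dx=+1,dy=-9->D; (4,10):dx=+12,dy=-6->D; (5,6):dx=+4,dy=-4->D; (5,7):dx=-3,dy=-17->C
  (5,8):dx=+6,dy=-1->D; (5,9):dx=-1,dy=-14->C; (5,10):dx=+10,dy=-11->D; (6,7):dx=-7,dy=-13->C
  (6,8):dx=+2,dy=+3->C; (6,9):dx=-5,dy=-10->C; (6,10):dx=+6,dy=-7->D; (7,8):dx=+9,dy=+16->C
  (7,9):dx=+2,dy=+3->C; (7,10):dx=+13,dy=+6->C; (8,9):dx=-7,dy=-13->C; (8,10):dx=+4,dy=-10->D
  (9,10):dx=+11,dy=+3->C
Step 2: C = 27, D = 18, total pairs = 45.
Step 3: tau = (C - D)/(n(n-1)/2) = (27 - 18)/45 = 0.200000.
Step 4: Exact two-sided p-value (enumerate n! = 3628800 permutations of y under H0): p = 0.484313.
Step 5: alpha = 0.1. fail to reject H0.

tau_b = 0.2000 (C=27, D=18), p = 0.484313, fail to reject H0.


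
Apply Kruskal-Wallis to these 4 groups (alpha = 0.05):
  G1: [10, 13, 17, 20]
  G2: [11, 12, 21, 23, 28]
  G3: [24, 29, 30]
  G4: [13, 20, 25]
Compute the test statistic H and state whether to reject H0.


Step 1: Combine all N = 15 observations and assign midranks.
sorted (value, group, rank): (10,G1,1), (11,G2,2), (12,G2,3), (13,G1,4.5), (13,G4,4.5), (17,G1,6), (20,G1,7.5), (20,G4,7.5), (21,G2,9), (23,G2,10), (24,G3,11), (25,G4,12), (28,G2,13), (29,G3,14), (30,G3,15)
Step 2: Sum ranks within each group.
R_1 = 19 (n_1 = 4)
R_2 = 37 (n_2 = 5)
R_3 = 40 (n_3 = 3)
R_4 = 24 (n_4 = 3)
Step 3: H = 12/(N(N+1)) * sum(R_i^2/n_i) - 3(N+1)
     = 12/(15*16) * (19^2/4 + 37^2/5 + 40^2/3 + 24^2/3) - 3*16
     = 0.050000 * 1089.38 - 48
     = 6.469167.
Step 4: Ties present; correction factor C = 1 - 12/(15^3 - 15) = 0.996429. Corrected H = 6.469167 / 0.996429 = 6.492354.
Step 5: Under H0, H ~ chi^2(3); p-value = 0.089965.
Step 6: alpha = 0.05. fail to reject H0.

H = 6.4924, df = 3, p = 0.089965, fail to reject H0.


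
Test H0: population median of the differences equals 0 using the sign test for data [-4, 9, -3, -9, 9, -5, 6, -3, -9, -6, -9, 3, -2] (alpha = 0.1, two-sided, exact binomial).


Step 1: Discard zero differences. Original n = 13; n_eff = number of nonzero differences = 13.
Nonzero differences (with sign): -4, +9, -3, -9, +9, -5, +6, -3, -9, -6, -9, +3, -2
Step 2: Count signs: positive = 4, negative = 9.
Step 3: Under H0: P(positive) = 0.5, so the number of positives S ~ Bin(13, 0.5).
Step 4: Two-sided exact p-value = sum of Bin(13,0.5) probabilities at or below the observed probability = 0.266846.
Step 5: alpha = 0.1. fail to reject H0.

n_eff = 13, pos = 4, neg = 9, p = 0.266846, fail to reject H0.


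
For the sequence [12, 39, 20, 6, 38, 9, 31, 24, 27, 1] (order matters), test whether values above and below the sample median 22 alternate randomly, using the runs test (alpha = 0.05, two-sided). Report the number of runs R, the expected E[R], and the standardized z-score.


Step 1: Compute median = 22; label A = above, B = below.
Labels in order: BABBABAAAB  (n_A = 5, n_B = 5)
Step 2: Count runs R = 7.
Step 3: Under H0 (random ordering), E[R] = 2*n_A*n_B/(n_A+n_B) + 1 = 2*5*5/10 + 1 = 6.0000.
        Var[R] = 2*n_A*n_B*(2*n_A*n_B - n_A - n_B) / ((n_A+n_B)^2 * (n_A+n_B-1)) = 2000/900 = 2.2222.
        SD[R] = 1.4907.
Step 4: Continuity-corrected z = (R - 0.5 - E[R]) / SD[R] = (7 - 0.5 - 6.0000) / 1.4907 = 0.3354.
Step 5: Two-sided p-value via normal approximation = 2*(1 - Phi(|z|)) = 0.737316.
Step 6: alpha = 0.05. fail to reject H0.

R = 7, z = 0.3354, p = 0.737316, fail to reject H0.


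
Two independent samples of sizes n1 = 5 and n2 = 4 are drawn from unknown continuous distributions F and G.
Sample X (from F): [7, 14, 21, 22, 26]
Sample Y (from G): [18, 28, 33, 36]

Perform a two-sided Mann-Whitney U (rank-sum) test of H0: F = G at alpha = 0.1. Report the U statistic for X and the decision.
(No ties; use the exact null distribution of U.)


Step 1: Combine and sort all 9 observations; assign midranks.
sorted (value, group): (7,X), (14,X), (18,Y), (21,X), (22,X), (26,X), (28,Y), (33,Y), (36,Y)
ranks: 7->1, 14->2, 18->3, 21->4, 22->5, 26->6, 28->7, 33->8, 36->9
Step 2: Rank sum for X: R1 = 1 + 2 + 4 + 5 + 6 = 18.
Step 3: U_X = R1 - n1(n1+1)/2 = 18 - 5*6/2 = 18 - 15 = 3.
       U_Y = n1*n2 - U_X = 20 - 3 = 17.
Step 4: No ties, so the exact null distribution of U (based on enumerating the C(9,5) = 126 equally likely rank assignments) gives the two-sided p-value.
Step 5: p-value = 0.111111; compare to alpha = 0.1. fail to reject H0.

U_X = 3, p = 0.111111, fail to reject H0 at alpha = 0.1.


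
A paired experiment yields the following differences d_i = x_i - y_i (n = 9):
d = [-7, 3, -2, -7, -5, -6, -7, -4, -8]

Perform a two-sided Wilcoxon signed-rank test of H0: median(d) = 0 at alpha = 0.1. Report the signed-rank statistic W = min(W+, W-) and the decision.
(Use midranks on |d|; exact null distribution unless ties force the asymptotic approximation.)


Step 1: Drop any zero differences (none here) and take |d_i|.
|d| = [7, 3, 2, 7, 5, 6, 7, 4, 8]
Step 2: Midrank |d_i| (ties get averaged ranks).
ranks: |7|->7, |3|->2, |2|->1, |7|->7, |5|->4, |6|->5, |7|->7, |4|->3, |8|->9
Step 3: Attach original signs; sum ranks with positive sign and with negative sign.
W+ = 2 = 2
W- = 7 + 1 + 7 + 4 + 5 + 7 + 3 + 9 = 43
(Check: W+ + W- = 45 should equal n(n+1)/2 = 45.)
Step 4: Test statistic W = min(W+, W-) = 2.
Step 5: Ties in |d|, so use the tie-corrected normal approximation.
        E[W] = n(n+1)/4 = 9*10/4 = 22.5.
        Tie groups: |d|=7 (t=3); sum(t^3 - t) = 24.
        Var[W] = n(n+1)(2n+1)/24 - sum(t^3-t)/48 = 1710/24 - 24/48 = 70.75.
        z = (W - E[W]) / sqrt(Var[W]) = (2 - 22.5) / 8.4113 = -2.4372.
        Two-sided p = 2*Phi(z) = 0.014802.
Step 6: alpha = 0.1. reject H0.

W+ = 2, W- = 43, W = min = 2, p = 0.014802, reject H0.


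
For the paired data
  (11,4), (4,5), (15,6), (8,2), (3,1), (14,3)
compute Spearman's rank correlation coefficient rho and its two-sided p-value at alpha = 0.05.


Step 1: Rank x and y separately (midranks; no ties here).
rank(x): 11->4, 4->2, 15->6, 8->3, 3->1, 14->5
rank(y): 4->4, 5->5, 6->6, 2->2, 1->1, 3->3
Step 2: d_i = R_x(i) - R_y(i); compute d_i^2.
  (4-4)^2=0, (2-5)^2=9, (6-6)^2=0, (3-2)^2=1, (1-1)^2=0, (5-3)^2=4
sum(d^2) = 14.
Step 3: rho = 1 - 6*14 / (6*(6^2 - 1)) = 1 - 84/210 = 0.600000.
Step 4: Under H0, t = rho * sqrt((n-2)/(1-rho^2)) = 1.5000 ~ t(4).
Step 5: Two-sided p-value from the t-distribution with 4 df = 0.208000.
Step 6: alpha = 0.05. fail to reject H0.

rho = 0.6000, p = 0.208000, fail to reject H0 at alpha = 0.05.


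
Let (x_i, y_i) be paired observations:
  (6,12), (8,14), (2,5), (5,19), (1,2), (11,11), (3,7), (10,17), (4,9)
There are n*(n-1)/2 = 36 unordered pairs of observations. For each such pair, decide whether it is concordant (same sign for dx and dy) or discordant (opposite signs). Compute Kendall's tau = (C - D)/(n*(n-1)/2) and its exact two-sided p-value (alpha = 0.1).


Step 1: Enumerate the 36 unordered pairs (i,j) with i<j and classify each by sign(x_j-x_i) * sign(y_j-y_i).
  (1,2):dx=+2,dy=+2->C; (1,3):dx=-4,dy=-7->C; (1,4):dx=-1,dy=+7->D; (1,5):dx=-5,dy=-10->C
  (1,6):dx=+5,dy=-1->D; (1,7):dx=-3,dy=-5->C; (1,8):dx=+4,dy=+5->C; (1,9):dx=-2,dy=-3->C
  (2,3):dx=-6,dy=-9->C; (2,4):dx=-3,dy=+5->D; (2,5):dx=-7,dy=-12->C; (2,6):dx=+3,dy=-3->D
  (2,7):dx=-5,dy=-7->C; (2,8):dx=+2,dy=+3->C; (2,9):dx=-4,dy=-5->C; (3,4):dx=+3,dy=+14->C
  (3,5):dx=-1,dy=-3->C; (3,6):dx=+9,dy=+6->C; (3,7):dx=+1,dy=+2->C; (3,8):dx=+8,dy=+12->C
  (3,9):dx=+2,dy=+4->C; (4,5):dx=-4,dy=-17->C; (4,6):dx=+6,dy=-8->D; (4,7):dx=-2,dy=-12->C
  (4,8):dx=+5,dy=-2->D; (4,9):dx=-1,dy=-10->C; (5,6):dx=+10,dy=+9->C; (5,7):dx=+2,dy=+5->C
  (5,8):dx=+9,dy=+15->C; (5,9):dx=+3,dy=+7->C; (6,7):dx=-8,dy=-4->C; (6,8):dx=-1,dy=+6->D
  (6,9):dx=-7,dy=-2->C; (7,8):dx=+7,dy=+10->C; (7,9):dx=+1,dy=+2->C; (8,9):dx=-6,dy=-8->C
Step 2: C = 29, D = 7, total pairs = 36.
Step 3: tau = (C - D)/(n(n-1)/2) = (29 - 7)/36 = 0.611111.
Step 4: Exact two-sided p-value (enumerate n! = 362880 permutations of y under H0): p = 0.024741.
Step 5: alpha = 0.1. reject H0.

tau_b = 0.6111 (C=29, D=7), p = 0.024741, reject H0.


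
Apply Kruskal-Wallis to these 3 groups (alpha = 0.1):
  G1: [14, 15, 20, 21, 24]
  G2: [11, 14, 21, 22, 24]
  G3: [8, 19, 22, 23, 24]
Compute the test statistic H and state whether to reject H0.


Step 1: Combine all N = 15 observations and assign midranks.
sorted (value, group, rank): (8,G3,1), (11,G2,2), (14,G1,3.5), (14,G2,3.5), (15,G1,5), (19,G3,6), (20,G1,7), (21,G1,8.5), (21,G2,8.5), (22,G2,10.5), (22,G3,10.5), (23,G3,12), (24,G1,14), (24,G2,14), (24,G3,14)
Step 2: Sum ranks within each group.
R_1 = 38 (n_1 = 5)
R_2 = 38.5 (n_2 = 5)
R_3 = 43.5 (n_3 = 5)
Step 3: H = 12/(N(N+1)) * sum(R_i^2/n_i) - 3(N+1)
     = 12/(15*16) * (38^2/5 + 38.5^2/5 + 43.5^2/5) - 3*16
     = 0.050000 * 963.7 - 48
     = 0.185000.
Step 4: Ties present; correction factor C = 1 - 42/(15^3 - 15) = 0.987500. Corrected H = 0.185000 / 0.987500 = 0.187342.
Step 5: Under H0, H ~ chi^2(2); p-value = 0.910582.
Step 6: alpha = 0.1. fail to reject H0.

H = 0.1873, df = 2, p = 0.910582, fail to reject H0.


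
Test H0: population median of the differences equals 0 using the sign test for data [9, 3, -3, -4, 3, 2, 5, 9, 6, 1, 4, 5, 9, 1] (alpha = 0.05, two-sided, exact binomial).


Step 1: Discard zero differences. Original n = 14; n_eff = number of nonzero differences = 14.
Nonzero differences (with sign): +9, +3, -3, -4, +3, +2, +5, +9, +6, +1, +4, +5, +9, +1
Step 2: Count signs: positive = 12, negative = 2.
Step 3: Under H0: P(positive) = 0.5, so the number of positives S ~ Bin(14, 0.5).
Step 4: Two-sided exact p-value = sum of Bin(14,0.5) probabilities at or below the observed probability = 0.012939.
Step 5: alpha = 0.05. reject H0.

n_eff = 14, pos = 12, neg = 2, p = 0.012939, reject H0.


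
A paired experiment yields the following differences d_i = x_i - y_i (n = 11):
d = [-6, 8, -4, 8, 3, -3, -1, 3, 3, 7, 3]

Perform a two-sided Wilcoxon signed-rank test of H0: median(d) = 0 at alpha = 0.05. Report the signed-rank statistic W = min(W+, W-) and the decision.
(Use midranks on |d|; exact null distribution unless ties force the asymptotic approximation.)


Step 1: Drop any zero differences (none here) and take |d_i|.
|d| = [6, 8, 4, 8, 3, 3, 1, 3, 3, 7, 3]
Step 2: Midrank |d_i| (ties get averaged ranks).
ranks: |6|->8, |8|->10.5, |4|->7, |8|->10.5, |3|->4, |3|->4, |1|->1, |3|->4, |3|->4, |7|->9, |3|->4
Step 3: Attach original signs; sum ranks with positive sign and with negative sign.
W+ = 10.5 + 10.5 + 4 + 4 + 4 + 9 + 4 = 46
W- = 8 + 7 + 4 + 1 = 20
(Check: W+ + W- = 66 should equal n(n+1)/2 = 66.)
Step 4: Test statistic W = min(W+, W-) = 20.
Step 5: Ties in |d|, so use the tie-corrected normal approximation.
        E[W] = n(n+1)/4 = 11*12/4 = 33.
        Tie groups: |d|=3 (t=5), |d|=8 (t=2); sum(t^3 - t) = 126.
        Var[W] = n(n+1)(2n+1)/24 - sum(t^3-t)/48 = 3036/24 - 126/48 = 123.875.
        z = (W - E[W]) / sqrt(Var[W]) = (20 - 33) / 11.1299 = -1.1680.
        Two-sided p = 2*Phi(z) = 0.242797.
Step 6: alpha = 0.05. fail to reject H0.

W+ = 46, W- = 20, W = min = 20, p = 0.242797, fail to reject H0.


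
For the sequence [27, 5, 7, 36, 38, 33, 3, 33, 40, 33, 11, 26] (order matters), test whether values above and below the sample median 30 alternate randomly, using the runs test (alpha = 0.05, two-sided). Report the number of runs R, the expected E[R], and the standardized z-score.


Step 1: Compute median = 30; label A = above, B = below.
Labels in order: BBBAAABAAABB  (n_A = 6, n_B = 6)
Step 2: Count runs R = 5.
Step 3: Under H0 (random ordering), E[R] = 2*n_A*n_B/(n_A+n_B) + 1 = 2*6*6/12 + 1 = 7.0000.
        Var[R] = 2*n_A*n_B*(2*n_A*n_B - n_A - n_B) / ((n_A+n_B)^2 * (n_A+n_B-1)) = 4320/1584 = 2.7273.
        SD[R] = 1.6514.
Step 4: Continuity-corrected z = (R + 0.5 - E[R]) / SD[R] = (5 + 0.5 - 7.0000) / 1.6514 = -0.9083.
Step 5: Two-sided p-value via normal approximation = 2*(1 - Phi(|z|)) = 0.363722.
Step 6: alpha = 0.05. fail to reject H0.

R = 5, z = -0.9083, p = 0.363722, fail to reject H0.


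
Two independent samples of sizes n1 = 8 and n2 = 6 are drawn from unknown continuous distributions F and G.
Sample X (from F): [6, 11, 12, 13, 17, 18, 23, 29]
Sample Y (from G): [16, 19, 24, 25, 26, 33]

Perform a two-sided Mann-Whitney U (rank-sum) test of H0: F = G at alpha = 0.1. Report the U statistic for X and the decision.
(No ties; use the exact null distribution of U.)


Step 1: Combine and sort all 14 observations; assign midranks.
sorted (value, group): (6,X), (11,X), (12,X), (13,X), (16,Y), (17,X), (18,X), (19,Y), (23,X), (24,Y), (25,Y), (26,Y), (29,X), (33,Y)
ranks: 6->1, 11->2, 12->3, 13->4, 16->5, 17->6, 18->7, 19->8, 23->9, 24->10, 25->11, 26->12, 29->13, 33->14
Step 2: Rank sum for X: R1 = 1 + 2 + 3 + 4 + 6 + 7 + 9 + 13 = 45.
Step 3: U_X = R1 - n1(n1+1)/2 = 45 - 8*9/2 = 45 - 36 = 9.
       U_Y = n1*n2 - U_X = 48 - 9 = 39.
Step 4: No ties, so the exact null distribution of U (based on enumerating the C(14,8) = 3003 equally likely rank assignments) gives the two-sided p-value.
Step 5: p-value = 0.059274; compare to alpha = 0.1. reject H0.

U_X = 9, p = 0.059274, reject H0 at alpha = 0.1.


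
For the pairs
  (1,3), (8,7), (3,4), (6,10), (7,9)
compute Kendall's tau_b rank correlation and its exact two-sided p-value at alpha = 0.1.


Step 1: Enumerate the 10 unordered pairs (i,j) with i<j and classify each by sign(x_j-x_i) * sign(y_j-y_i).
  (1,2):dx=+7,dy=+4->C; (1,3):dx=+2,dy=+1->C; (1,4):dx=+5,dy=+7->C; (1,5):dx=+6,dy=+6->C
  (2,3):dx=-5,dy=-3->C; (2,4):dx=-2,dy=+3->D; (2,5):dx=-1,dy=+2->D; (3,4):dx=+3,dy=+6->C
  (3,5):dx=+4,dy=+5->C; (4,5):dx=+1,dy=-1->D
Step 2: C = 7, D = 3, total pairs = 10.
Step 3: tau = (C - D)/(n(n-1)/2) = (7 - 3)/10 = 0.400000.
Step 4: Exact two-sided p-value (enumerate n! = 120 permutations of y under H0): p = 0.483333.
Step 5: alpha = 0.1. fail to reject H0.

tau_b = 0.4000 (C=7, D=3), p = 0.483333, fail to reject H0.


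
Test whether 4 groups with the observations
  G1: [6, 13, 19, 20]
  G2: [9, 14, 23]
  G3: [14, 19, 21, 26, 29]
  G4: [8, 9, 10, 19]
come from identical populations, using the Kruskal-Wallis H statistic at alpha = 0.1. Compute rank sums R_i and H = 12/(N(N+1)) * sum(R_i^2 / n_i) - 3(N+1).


Step 1: Combine all N = 16 observations and assign midranks.
sorted (value, group, rank): (6,G1,1), (8,G4,2), (9,G2,3.5), (9,G4,3.5), (10,G4,5), (13,G1,6), (14,G2,7.5), (14,G3,7.5), (19,G1,10), (19,G3,10), (19,G4,10), (20,G1,12), (21,G3,13), (23,G2,14), (26,G3,15), (29,G3,16)
Step 2: Sum ranks within each group.
R_1 = 29 (n_1 = 4)
R_2 = 25 (n_2 = 3)
R_3 = 61.5 (n_3 = 5)
R_4 = 20.5 (n_4 = 4)
Step 3: H = 12/(N(N+1)) * sum(R_i^2/n_i) - 3(N+1)
     = 12/(16*17) * (29^2/4 + 25^2/3 + 61.5^2/5 + 20.5^2/4) - 3*17
     = 0.044118 * 1280.1 - 51
     = 5.474816.
Step 4: Ties present; correction factor C = 1 - 36/(16^3 - 16) = 0.991176. Corrected H = 5.474816 / 0.991176 = 5.523553.
Step 5: Under H0, H ~ chi^2(3); p-value = 0.137237.
Step 6: alpha = 0.1. fail to reject H0.

H = 5.5236, df = 3, p = 0.137237, fail to reject H0.


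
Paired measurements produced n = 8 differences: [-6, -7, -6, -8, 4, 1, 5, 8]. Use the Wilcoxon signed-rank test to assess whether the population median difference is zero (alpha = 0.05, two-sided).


Step 1: Drop any zero differences (none here) and take |d_i|.
|d| = [6, 7, 6, 8, 4, 1, 5, 8]
Step 2: Midrank |d_i| (ties get averaged ranks).
ranks: |6|->4.5, |7|->6, |6|->4.5, |8|->7.5, |4|->2, |1|->1, |5|->3, |8|->7.5
Step 3: Attach original signs; sum ranks with positive sign and with negative sign.
W+ = 2 + 1 + 3 + 7.5 = 13.5
W- = 4.5 + 6 + 4.5 + 7.5 = 22.5
(Check: W+ + W- = 36 should equal n(n+1)/2 = 36.)
Step 4: Test statistic W = min(W+, W-) = 13.5.
Step 5: Ties in |d|, so use the tie-corrected normal approximation.
        E[W] = n(n+1)/4 = 8*9/4 = 18.
        Tie groups: |d|=6 (t=2), |d|=8 (t=2); sum(t^3 - t) = 12.
        Var[W] = n(n+1)(2n+1)/24 - sum(t^3-t)/48 = 1224/24 - 12/48 = 50.75.
        z = (W - E[W]) / sqrt(Var[W]) = (13.5 - 18) / 7.1239 = -0.6317.
        Two-sided p = 2*Phi(z) = 0.527599.
Step 6: alpha = 0.05. fail to reject H0.

W+ = 13.5, W- = 22.5, W = min = 13.5, p = 0.527599, fail to reject H0.


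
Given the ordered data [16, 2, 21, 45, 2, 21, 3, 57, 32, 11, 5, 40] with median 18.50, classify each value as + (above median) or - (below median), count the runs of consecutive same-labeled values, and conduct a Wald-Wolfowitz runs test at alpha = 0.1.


Step 1: Compute median = 18.50; label A = above, B = below.
Labels in order: BBAABABAABBA  (n_A = 6, n_B = 6)
Step 2: Count runs R = 8.
Step 3: Under H0 (random ordering), E[R] = 2*n_A*n_B/(n_A+n_B) + 1 = 2*6*6/12 + 1 = 7.0000.
        Var[R] = 2*n_A*n_B*(2*n_A*n_B - n_A - n_B) / ((n_A+n_B)^2 * (n_A+n_B-1)) = 4320/1584 = 2.7273.
        SD[R] = 1.6514.
Step 4: Continuity-corrected z = (R - 0.5 - E[R]) / SD[R] = (8 - 0.5 - 7.0000) / 1.6514 = 0.3028.
Step 5: Two-sided p-value via normal approximation = 2*(1 - Phi(|z|)) = 0.762069.
Step 6: alpha = 0.1. fail to reject H0.

R = 8, z = 0.3028, p = 0.762069, fail to reject H0.


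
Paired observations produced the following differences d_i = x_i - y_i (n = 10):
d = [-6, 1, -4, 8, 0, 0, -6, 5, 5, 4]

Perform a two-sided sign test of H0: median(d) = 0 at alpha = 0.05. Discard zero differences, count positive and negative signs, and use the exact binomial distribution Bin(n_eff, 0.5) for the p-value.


Step 1: Discard zero differences. Original n = 10; n_eff = number of nonzero differences = 8.
Nonzero differences (with sign): -6, +1, -4, +8, -6, +5, +5, +4
Step 2: Count signs: positive = 5, negative = 3.
Step 3: Under H0: P(positive) = 0.5, so the number of positives S ~ Bin(8, 0.5).
Step 4: Two-sided exact p-value = sum of Bin(8,0.5) probabilities at or below the observed probability = 0.726562.
Step 5: alpha = 0.05. fail to reject H0.

n_eff = 8, pos = 5, neg = 3, p = 0.726562, fail to reject H0.


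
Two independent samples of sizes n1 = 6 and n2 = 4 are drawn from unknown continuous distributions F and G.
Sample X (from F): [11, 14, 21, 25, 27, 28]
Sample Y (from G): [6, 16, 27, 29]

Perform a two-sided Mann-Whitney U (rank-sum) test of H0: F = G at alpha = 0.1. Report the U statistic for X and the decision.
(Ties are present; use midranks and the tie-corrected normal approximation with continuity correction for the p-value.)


Step 1: Combine and sort all 10 observations; assign midranks.
sorted (value, group): (6,Y), (11,X), (14,X), (16,Y), (21,X), (25,X), (27,X), (27,Y), (28,X), (29,Y)
ranks: 6->1, 11->2, 14->3, 16->4, 21->5, 25->6, 27->7.5, 27->7.5, 28->9, 29->10
Step 2: Rank sum for X: R1 = 2 + 3 + 5 + 6 + 7.5 + 9 = 32.5.
Step 3: U_X = R1 - n1(n1+1)/2 = 32.5 - 6*7/2 = 32.5 - 21 = 11.5.
       U_Y = n1*n2 - U_X = 24 - 11.5 = 12.5.
Step 4: Ties are present, so use the tie-corrected normal approximation (with continuity correction) for the p-value.
Step 5: p-value = 1.000000; compare to alpha = 0.1. fail to reject H0.

U_X = 11.5, p = 1.000000, fail to reject H0 at alpha = 0.1.


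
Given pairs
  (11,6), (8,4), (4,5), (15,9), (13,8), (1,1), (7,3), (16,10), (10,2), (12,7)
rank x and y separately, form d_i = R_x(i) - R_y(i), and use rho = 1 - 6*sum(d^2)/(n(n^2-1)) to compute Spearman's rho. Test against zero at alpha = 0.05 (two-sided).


Step 1: Rank x and y separately (midranks; no ties here).
rank(x): 11->6, 8->4, 4->2, 15->9, 13->8, 1->1, 7->3, 16->10, 10->5, 12->7
rank(y): 6->6, 4->4, 5->5, 9->9, 8->8, 1->1, 3->3, 10->10, 2->2, 7->7
Step 2: d_i = R_x(i) - R_y(i); compute d_i^2.
  (6-6)^2=0, (4-4)^2=0, (2-5)^2=9, (9-9)^2=0, (8-8)^2=0, (1-1)^2=0, (3-3)^2=0, (10-10)^2=0, (5-2)^2=9, (7-7)^2=0
sum(d^2) = 18.
Step 3: rho = 1 - 6*18 / (10*(10^2 - 1)) = 1 - 108/990 = 0.890909.
Step 4: Under H0, t = rho * sqrt((n-2)/(1-rho^2)) = 5.5482 ~ t(8).
Step 5: Two-sided p-value from the t-distribution with 8 df = 0.000542.
Step 6: alpha = 0.05. reject H0.

rho = 0.8909, p = 0.000542, reject H0 at alpha = 0.05.


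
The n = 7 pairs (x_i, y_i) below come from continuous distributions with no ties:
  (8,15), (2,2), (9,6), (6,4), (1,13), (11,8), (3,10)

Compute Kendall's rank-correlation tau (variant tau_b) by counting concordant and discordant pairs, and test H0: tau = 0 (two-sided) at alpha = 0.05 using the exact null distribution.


Step 1: Enumerate the 21 unordered pairs (i,j) with i<j and classify each by sign(x_j-x_i) * sign(y_j-y_i).
  (1,2):dx=-6,dy=-13->C; (1,3):dx=+1,dy=-9->D; (1,4):dx=-2,dy=-11->C; (1,5):dx=-7,dy=-2->C
  (1,6):dx=+3,dy=-7->D; (1,7):dx=-5,dy=-5->C; (2,3):dx=+7,dy=+4->C; (2,4):dx=+4,dy=+2->C
  (2,5):dx=-1,dy=+11->D; (2,6):dx=+9,dy=+6->C; (2,7):dx=+1,dy=+8->C; (3,4):dx=-3,dy=-2->C
  (3,5):dx=-8,dy=+7->D; (3,6):dx=+2,dy=+2->C; (3,7):dx=-6,dy=+4->D; (4,5):dx=-5,dy=+9->D
  (4,6):dx=+5,dy=+4->C; (4,7):dx=-3,dy=+6->D; (5,6):dx=+10,dy=-5->D; (5,7):dx=+2,dy=-3->D
  (6,7):dx=-8,dy=+2->D
Step 2: C = 11, D = 10, total pairs = 21.
Step 3: tau = (C - D)/(n(n-1)/2) = (11 - 10)/21 = 0.047619.
Step 4: Exact two-sided p-value (enumerate n! = 5040 permutations of y under H0): p = 1.000000.
Step 5: alpha = 0.05. fail to reject H0.

tau_b = 0.0476 (C=11, D=10), p = 1.000000, fail to reject H0.
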